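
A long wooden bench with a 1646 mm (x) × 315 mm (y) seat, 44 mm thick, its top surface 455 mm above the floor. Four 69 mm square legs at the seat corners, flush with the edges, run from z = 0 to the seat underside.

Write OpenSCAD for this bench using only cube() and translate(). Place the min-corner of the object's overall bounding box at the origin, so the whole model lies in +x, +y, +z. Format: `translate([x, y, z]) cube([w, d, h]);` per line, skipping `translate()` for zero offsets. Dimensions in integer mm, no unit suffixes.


translate([0, 0, 411]) cube([1646, 315, 44]);
cube([69, 69, 411]);
translate([0, 246, 0]) cube([69, 69, 411]);
translate([1577, 0, 0]) cube([69, 69, 411]);
translate([1577, 246, 0]) cube([69, 69, 411]);


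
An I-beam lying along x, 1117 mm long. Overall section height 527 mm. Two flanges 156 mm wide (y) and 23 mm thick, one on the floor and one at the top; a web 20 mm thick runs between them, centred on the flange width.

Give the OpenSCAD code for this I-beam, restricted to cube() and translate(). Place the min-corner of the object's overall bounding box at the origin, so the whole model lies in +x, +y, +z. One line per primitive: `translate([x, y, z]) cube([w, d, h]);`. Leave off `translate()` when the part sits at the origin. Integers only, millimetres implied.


cube([1117, 156, 23]);
translate([0, 68, 23]) cube([1117, 20, 481]);
translate([0, 0, 504]) cube([1117, 156, 23]);


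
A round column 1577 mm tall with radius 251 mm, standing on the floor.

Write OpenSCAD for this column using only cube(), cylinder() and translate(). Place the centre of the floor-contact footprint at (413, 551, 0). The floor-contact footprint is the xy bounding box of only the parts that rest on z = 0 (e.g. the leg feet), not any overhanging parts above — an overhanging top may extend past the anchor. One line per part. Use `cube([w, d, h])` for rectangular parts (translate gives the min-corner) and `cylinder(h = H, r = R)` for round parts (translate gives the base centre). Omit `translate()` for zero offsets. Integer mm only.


translate([413, 551, 0]) cylinder(h = 1577, r = 251);


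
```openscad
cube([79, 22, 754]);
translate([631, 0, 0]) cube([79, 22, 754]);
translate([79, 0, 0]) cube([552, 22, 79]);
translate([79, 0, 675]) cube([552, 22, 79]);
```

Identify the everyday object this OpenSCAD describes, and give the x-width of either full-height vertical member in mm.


A picture frame. The border width is 79 mm.

Four thin pieces enclosing a rectangular opening — a picture frame. The two full-height stiles are 754 mm tall; the top rail sits at z = 675 and is 79 mm tall, so the border above the opening is 754 − 675 = 79 mm, matching the stile x-width.


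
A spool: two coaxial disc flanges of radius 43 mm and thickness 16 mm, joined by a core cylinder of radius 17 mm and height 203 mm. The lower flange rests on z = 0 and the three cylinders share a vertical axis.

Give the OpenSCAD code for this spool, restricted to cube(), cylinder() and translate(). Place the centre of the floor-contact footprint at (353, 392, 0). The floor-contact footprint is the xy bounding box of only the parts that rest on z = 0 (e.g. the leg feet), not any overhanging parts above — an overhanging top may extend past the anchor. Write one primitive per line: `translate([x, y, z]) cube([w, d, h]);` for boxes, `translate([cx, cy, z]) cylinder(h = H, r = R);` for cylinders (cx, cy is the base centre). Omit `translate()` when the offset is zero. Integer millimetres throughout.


translate([353, 392, 0]) cylinder(h = 16, r = 43);
translate([353, 392, 16]) cylinder(h = 203, r = 17);
translate([353, 392, 219]) cylinder(h = 16, r = 43);


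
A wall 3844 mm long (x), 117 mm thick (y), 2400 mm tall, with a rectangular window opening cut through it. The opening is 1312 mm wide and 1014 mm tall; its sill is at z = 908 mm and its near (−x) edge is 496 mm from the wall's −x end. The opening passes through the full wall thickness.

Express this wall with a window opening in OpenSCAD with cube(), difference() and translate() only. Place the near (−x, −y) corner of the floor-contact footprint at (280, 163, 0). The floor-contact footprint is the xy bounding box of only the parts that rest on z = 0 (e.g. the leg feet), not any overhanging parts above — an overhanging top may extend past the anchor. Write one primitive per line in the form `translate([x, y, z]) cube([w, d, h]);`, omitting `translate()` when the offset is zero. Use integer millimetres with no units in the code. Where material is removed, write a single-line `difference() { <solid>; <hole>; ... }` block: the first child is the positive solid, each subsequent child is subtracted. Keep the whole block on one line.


difference() { translate([280, 163, 0]) cube([3844, 117, 2400]); translate([776, 163, 908]) cube([1312, 117, 1014]); }


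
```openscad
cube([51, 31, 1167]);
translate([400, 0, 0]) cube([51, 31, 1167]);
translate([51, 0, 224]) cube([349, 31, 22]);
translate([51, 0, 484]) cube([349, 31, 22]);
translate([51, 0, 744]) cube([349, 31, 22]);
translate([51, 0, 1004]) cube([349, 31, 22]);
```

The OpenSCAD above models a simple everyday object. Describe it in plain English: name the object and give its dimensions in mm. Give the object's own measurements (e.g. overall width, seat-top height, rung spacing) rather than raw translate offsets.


A straight ladder. Two 51×31 mm vertical rails, 1167 mm tall, stand 451 mm apart (outside-to-outside) with their front faces coplanar on the −y side. 4 rungs, each 31 mm deep and 22 mm tall, span between the inner faces of the rails, front faces flush with the rails. The lowest rung's underside is at z = 224 mm and rungs are spaced 260 mm apart (underside to underside).


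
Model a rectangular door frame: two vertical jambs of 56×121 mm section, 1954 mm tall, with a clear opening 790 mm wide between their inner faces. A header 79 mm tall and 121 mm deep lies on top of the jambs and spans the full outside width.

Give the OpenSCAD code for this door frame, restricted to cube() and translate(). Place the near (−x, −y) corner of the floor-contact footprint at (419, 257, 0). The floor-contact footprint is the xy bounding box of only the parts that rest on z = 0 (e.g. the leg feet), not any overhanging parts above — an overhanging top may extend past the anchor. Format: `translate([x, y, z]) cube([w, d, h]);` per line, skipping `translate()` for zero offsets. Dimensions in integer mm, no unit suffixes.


translate([419, 257, 0]) cube([56, 121, 1954]);
translate([1265, 257, 0]) cube([56, 121, 1954]);
translate([419, 257, 1954]) cube([902, 121, 79]);


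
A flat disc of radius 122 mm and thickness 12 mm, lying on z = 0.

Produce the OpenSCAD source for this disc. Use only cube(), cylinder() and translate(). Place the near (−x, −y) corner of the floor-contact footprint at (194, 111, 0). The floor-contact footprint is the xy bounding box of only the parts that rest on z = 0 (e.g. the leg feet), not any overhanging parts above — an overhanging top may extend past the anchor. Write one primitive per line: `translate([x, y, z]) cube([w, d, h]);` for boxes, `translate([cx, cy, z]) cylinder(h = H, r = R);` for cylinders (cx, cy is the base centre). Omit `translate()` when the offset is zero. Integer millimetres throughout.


translate([316, 233, 0]) cylinder(h = 12, r = 122);


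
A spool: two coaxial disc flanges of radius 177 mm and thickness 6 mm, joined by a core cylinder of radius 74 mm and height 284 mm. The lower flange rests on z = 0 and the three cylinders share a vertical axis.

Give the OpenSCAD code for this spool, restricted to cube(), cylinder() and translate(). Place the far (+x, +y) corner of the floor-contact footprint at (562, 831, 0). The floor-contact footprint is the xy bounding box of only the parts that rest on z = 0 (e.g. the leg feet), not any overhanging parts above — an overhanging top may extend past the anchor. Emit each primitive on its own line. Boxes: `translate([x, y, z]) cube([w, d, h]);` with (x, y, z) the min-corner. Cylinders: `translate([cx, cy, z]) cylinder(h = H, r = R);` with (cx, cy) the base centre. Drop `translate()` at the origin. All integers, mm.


translate([385, 654, 0]) cylinder(h = 6, r = 177);
translate([385, 654, 6]) cylinder(h = 284, r = 74);
translate([385, 654, 290]) cylinder(h = 6, r = 177);


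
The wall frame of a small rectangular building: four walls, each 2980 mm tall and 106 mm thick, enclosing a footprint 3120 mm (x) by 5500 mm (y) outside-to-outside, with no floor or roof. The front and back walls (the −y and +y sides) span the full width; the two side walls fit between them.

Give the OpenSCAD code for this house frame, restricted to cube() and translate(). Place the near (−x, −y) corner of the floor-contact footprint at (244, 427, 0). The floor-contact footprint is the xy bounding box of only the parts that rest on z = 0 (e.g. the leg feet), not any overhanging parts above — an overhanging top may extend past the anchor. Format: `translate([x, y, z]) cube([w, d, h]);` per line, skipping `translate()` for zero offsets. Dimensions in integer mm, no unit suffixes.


translate([244, 427, 0]) cube([3120, 106, 2980]);
translate([244, 5821, 0]) cube([3120, 106, 2980]);
translate([244, 533, 0]) cube([106, 5288, 2980]);
translate([3258, 533, 0]) cube([106, 5288, 2980]);


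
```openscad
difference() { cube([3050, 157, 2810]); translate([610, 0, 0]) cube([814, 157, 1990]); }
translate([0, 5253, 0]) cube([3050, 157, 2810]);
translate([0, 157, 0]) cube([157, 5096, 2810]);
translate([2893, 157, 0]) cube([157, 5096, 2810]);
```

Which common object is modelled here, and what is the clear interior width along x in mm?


A single room. The interior width is 2736 mm.

Four walls enclosing a rectangle with a door in the front wall — a room. Outside width 3050 minus two 157 mm walls gives 2736 mm.


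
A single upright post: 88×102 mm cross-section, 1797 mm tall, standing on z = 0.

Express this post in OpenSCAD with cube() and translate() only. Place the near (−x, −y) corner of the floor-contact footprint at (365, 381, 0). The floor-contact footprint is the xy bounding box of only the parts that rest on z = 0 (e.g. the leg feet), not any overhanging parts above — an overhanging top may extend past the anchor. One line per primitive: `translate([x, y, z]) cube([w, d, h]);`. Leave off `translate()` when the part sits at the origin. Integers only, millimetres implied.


translate([365, 381, 0]) cube([88, 102, 1797]);


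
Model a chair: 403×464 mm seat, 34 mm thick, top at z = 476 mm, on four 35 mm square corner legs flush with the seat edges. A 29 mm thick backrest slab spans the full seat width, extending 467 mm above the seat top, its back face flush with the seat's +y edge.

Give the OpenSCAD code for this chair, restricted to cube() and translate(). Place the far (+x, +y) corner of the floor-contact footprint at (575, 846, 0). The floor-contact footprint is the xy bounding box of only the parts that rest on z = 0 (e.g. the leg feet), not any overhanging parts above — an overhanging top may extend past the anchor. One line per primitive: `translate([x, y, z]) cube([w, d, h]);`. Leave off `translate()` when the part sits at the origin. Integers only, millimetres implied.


// leg_h = 476 - 34 = 442
translate([172, 382, 442]) cube([403, 464, 34]);
translate([172, 382, 0]) cube([35, 35, 442]);
translate([540, 382, 0]) cube([35, 35, 442]);
translate([172, 811, 0]) cube([35, 35, 442]);
translate([540, 811, 0]) cube([35, 35, 442]);
translate([172, 817, 476]) cube([403, 29, 467]);


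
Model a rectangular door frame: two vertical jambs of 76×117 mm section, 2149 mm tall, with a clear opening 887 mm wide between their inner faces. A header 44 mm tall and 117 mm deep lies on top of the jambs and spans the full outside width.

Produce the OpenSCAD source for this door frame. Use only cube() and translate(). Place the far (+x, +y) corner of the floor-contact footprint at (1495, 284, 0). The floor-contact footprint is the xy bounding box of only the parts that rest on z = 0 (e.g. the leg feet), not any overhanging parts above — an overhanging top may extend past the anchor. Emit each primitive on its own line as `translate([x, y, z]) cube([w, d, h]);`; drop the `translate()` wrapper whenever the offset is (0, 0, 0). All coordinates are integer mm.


translate([456, 167, 0]) cube([76, 117, 2149]);
translate([1419, 167, 0]) cube([76, 117, 2149]);
translate([456, 167, 2149]) cube([1039, 117, 44]);


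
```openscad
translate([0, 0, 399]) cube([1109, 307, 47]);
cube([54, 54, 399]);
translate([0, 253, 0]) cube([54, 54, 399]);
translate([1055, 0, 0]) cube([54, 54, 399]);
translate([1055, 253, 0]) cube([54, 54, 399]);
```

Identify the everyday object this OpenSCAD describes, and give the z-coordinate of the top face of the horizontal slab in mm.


A bench. The seat-top height is 446 mm.

A long slab on four corner posts — a bench. The slab sits at z = 399 with thickness 47, so the top is 399 + 47 = 446 mm.


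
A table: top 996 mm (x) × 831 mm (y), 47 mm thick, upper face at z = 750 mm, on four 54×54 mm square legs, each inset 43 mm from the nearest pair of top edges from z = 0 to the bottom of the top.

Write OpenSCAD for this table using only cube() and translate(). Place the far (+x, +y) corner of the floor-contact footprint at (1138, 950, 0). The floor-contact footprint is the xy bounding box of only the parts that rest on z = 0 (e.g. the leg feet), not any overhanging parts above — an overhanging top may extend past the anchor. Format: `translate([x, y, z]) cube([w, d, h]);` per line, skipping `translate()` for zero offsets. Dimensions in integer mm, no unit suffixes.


translate([185, 162, 703]) cube([996, 831, 47]);
translate([228, 205, 0]) cube([54, 54, 703]);
translate([1084, 205, 0]) cube([54, 54, 703]);
translate([228, 896, 0]) cube([54, 54, 703]);
translate([1084, 896, 0]) cube([54, 54, 703]);


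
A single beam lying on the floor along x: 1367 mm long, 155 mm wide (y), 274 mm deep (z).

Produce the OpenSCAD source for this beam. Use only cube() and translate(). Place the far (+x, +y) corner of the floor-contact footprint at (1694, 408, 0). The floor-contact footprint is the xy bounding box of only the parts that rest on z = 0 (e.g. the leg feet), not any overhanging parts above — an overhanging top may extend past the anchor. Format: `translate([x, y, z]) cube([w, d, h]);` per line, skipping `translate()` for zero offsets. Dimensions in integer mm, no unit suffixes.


translate([327, 253, 0]) cube([1367, 155, 274]);


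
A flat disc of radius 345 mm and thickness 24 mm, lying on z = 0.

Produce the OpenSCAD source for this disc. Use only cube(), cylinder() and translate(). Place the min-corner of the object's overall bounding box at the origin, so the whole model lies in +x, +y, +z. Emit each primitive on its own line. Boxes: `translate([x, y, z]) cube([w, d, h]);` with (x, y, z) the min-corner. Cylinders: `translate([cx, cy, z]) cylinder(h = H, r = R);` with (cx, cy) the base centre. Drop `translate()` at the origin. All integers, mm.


translate([345, 345, 0]) cylinder(h = 24, r = 345);


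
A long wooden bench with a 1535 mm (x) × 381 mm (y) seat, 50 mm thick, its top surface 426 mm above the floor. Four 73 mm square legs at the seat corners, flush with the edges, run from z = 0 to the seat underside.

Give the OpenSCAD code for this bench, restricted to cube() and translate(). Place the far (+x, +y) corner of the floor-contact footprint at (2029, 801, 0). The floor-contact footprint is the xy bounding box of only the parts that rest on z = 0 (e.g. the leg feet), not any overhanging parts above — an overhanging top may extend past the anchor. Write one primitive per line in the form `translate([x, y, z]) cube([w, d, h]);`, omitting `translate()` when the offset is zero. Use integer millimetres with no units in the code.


translate([494, 420, 376]) cube([1535, 381, 50]);
translate([494, 420, 0]) cube([73, 73, 376]);
translate([494, 728, 0]) cube([73, 73, 376]);
translate([1956, 420, 0]) cube([73, 73, 376]);
translate([1956, 728, 0]) cube([73, 73, 376]);


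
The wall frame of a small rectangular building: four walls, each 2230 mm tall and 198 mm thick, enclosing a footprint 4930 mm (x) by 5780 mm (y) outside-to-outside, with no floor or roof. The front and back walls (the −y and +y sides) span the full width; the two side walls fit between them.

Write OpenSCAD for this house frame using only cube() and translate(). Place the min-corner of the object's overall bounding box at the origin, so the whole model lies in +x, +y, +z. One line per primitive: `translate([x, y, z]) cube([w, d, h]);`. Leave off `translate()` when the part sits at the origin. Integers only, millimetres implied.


cube([4930, 198, 2230]);
translate([0, 5582, 0]) cube([4930, 198, 2230]);
translate([0, 198, 0]) cube([198, 5384, 2230]);
translate([4732, 198, 0]) cube([198, 5384, 2230]);


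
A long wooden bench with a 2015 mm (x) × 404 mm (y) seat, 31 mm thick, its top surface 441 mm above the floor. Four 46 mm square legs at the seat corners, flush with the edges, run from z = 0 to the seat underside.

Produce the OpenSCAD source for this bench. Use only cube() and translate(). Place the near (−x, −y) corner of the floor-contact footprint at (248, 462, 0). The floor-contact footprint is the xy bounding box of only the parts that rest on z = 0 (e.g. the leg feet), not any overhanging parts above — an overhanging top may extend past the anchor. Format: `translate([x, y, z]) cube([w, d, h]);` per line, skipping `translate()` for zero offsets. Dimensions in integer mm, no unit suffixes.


translate([248, 462, 410]) cube([2015, 404, 31]);
translate([248, 462, 0]) cube([46, 46, 410]);
translate([248, 820, 0]) cube([46, 46, 410]);
translate([2217, 462, 0]) cube([46, 46, 410]);
translate([2217, 820, 0]) cube([46, 46, 410]);


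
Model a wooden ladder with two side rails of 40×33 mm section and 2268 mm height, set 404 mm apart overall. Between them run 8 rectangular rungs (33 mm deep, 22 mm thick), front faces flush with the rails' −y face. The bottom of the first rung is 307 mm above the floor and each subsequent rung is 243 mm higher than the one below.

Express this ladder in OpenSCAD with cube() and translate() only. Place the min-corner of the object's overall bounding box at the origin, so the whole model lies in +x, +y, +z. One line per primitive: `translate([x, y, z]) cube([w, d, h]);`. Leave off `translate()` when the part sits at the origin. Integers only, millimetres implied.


cube([40, 33, 2268]);
translate([364, 0, 0]) cube([40, 33, 2268]);
translate([40, 0, 307]) cube([324, 33, 22]);
translate([40, 0, 550]) cube([324, 33, 22]);
translate([40, 0, 793]) cube([324, 33, 22]);
translate([40, 0, 1036]) cube([324, 33, 22]);
translate([40, 0, 1279]) cube([324, 33, 22]);
translate([40, 0, 1522]) cube([324, 33, 22]);
translate([40, 0, 1765]) cube([324, 33, 22]);
translate([40, 0, 2008]) cube([324, 33, 22]);


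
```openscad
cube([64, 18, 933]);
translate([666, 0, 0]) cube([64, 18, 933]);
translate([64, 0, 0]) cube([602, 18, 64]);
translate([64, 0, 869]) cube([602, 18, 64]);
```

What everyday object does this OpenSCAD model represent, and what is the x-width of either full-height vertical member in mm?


A picture frame. The border width is 64 mm.

Four thin pieces enclosing a rectangular opening — a picture frame. The two full-height stiles are 933 mm tall; the top rail sits at z = 869 and is 64 mm tall, so the border above the opening is 933 − 869 = 64 mm, matching the stile x-width.


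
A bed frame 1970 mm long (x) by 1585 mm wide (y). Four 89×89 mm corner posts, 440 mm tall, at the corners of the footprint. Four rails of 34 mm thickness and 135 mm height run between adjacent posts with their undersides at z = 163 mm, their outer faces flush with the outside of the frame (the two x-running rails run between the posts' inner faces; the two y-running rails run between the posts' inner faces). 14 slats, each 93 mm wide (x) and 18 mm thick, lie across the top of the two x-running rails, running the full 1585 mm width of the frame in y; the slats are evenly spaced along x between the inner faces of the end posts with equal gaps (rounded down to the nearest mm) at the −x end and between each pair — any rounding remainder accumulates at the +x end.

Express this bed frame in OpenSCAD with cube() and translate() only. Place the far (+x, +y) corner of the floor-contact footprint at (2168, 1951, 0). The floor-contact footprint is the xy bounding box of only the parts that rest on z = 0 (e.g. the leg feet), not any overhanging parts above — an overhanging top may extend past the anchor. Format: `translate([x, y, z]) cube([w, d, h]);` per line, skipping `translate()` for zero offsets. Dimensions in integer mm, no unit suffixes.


translate([198, 366, 0]) cube([89, 89, 440]);
translate([198, 1862, 0]) cube([89, 89, 440]);
translate([2079, 366, 0]) cube([89, 89, 440]);
translate([2079, 1862, 0]) cube([89, 89, 440]);
translate([287, 366, 163]) cube([1792, 34, 135]);
translate([287, 1917, 163]) cube([1792, 34, 135]);
translate([198, 455, 163]) cube([34, 1407, 135]);
translate([2134, 455, 163]) cube([34, 1407, 135]);
translate([319, 366, 298]) cube([93, 1585, 18]);
translate([444, 366, 298]) cube([93, 1585, 18]);
translate([569, 366, 298]) cube([93, 1585, 18]);
translate([694, 366, 298]) cube([93, 1585, 18]);
translate([819, 366, 298]) cube([93, 1585, 18]);
translate([944, 366, 298]) cube([93, 1585, 18]);
translate([1069, 366, 298]) cube([93, 1585, 18]);
translate([1194, 366, 298]) cube([93, 1585, 18]);
translate([1319, 366, 298]) cube([93, 1585, 18]);
translate([1444, 366, 298]) cube([93, 1585, 18]);
translate([1569, 366, 298]) cube([93, 1585, 18]);
translate([1694, 366, 298]) cube([93, 1585, 18]);
translate([1819, 366, 298]) cube([93, 1585, 18]);
translate([1944, 366, 298]) cube([93, 1585, 18]);


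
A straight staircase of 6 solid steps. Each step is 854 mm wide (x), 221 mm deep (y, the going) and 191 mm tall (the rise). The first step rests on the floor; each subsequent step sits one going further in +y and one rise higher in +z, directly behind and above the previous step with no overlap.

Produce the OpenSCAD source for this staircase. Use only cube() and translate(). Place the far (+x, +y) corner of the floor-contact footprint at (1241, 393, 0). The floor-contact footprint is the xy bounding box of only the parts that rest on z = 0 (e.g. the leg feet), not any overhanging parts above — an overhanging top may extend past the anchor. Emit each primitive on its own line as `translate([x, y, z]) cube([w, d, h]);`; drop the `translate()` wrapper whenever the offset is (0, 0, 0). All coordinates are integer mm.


translate([387, 172, 0]) cube([854, 221, 191]);
translate([387, 393, 191]) cube([854, 221, 191]);
translate([387, 614, 382]) cube([854, 221, 191]);
translate([387, 835, 573]) cube([854, 221, 191]);
translate([387, 1056, 764]) cube([854, 221, 191]);
translate([387, 1277, 955]) cube([854, 221, 191]);


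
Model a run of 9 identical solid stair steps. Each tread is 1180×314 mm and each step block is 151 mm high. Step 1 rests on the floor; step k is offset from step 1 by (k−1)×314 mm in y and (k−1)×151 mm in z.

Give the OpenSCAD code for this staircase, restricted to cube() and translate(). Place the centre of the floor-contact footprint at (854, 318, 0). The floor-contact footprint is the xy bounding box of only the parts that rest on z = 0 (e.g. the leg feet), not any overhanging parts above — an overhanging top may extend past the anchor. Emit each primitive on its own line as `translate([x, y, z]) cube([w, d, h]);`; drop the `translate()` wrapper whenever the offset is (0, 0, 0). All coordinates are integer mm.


translate([264, 161, 0]) cube([1180, 314, 151]);
translate([264, 475, 151]) cube([1180, 314, 151]);
translate([264, 789, 302]) cube([1180, 314, 151]);
translate([264, 1103, 453]) cube([1180, 314, 151]);
translate([264, 1417, 604]) cube([1180, 314, 151]);
translate([264, 1731, 755]) cube([1180, 314, 151]);
translate([264, 2045, 906]) cube([1180, 314, 151]);
translate([264, 2359, 1057]) cube([1180, 314, 151]);
translate([264, 2673, 1208]) cube([1180, 314, 151]);


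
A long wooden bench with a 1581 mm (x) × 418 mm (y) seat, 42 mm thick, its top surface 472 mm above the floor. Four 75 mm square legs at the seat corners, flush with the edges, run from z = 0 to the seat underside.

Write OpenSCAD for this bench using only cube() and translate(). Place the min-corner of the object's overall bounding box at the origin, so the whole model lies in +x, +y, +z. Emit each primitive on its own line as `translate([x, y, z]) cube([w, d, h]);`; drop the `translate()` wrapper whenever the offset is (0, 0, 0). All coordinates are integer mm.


translate([0, 0, 430]) cube([1581, 418, 42]);
cube([75, 75, 430]);
translate([0, 343, 0]) cube([75, 75, 430]);
translate([1506, 0, 0]) cube([75, 75, 430]);
translate([1506, 343, 0]) cube([75, 75, 430]);


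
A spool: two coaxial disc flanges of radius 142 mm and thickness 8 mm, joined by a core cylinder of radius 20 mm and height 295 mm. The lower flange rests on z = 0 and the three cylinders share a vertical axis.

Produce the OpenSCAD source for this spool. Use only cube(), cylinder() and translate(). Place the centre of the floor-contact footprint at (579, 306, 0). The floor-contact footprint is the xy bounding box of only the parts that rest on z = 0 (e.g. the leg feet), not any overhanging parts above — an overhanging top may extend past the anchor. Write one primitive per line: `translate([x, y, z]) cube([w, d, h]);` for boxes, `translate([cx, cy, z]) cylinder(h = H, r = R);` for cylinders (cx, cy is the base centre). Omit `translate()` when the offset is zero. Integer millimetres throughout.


translate([579, 306, 0]) cylinder(h = 8, r = 142);
translate([579, 306, 8]) cylinder(h = 295, r = 20);
translate([579, 306, 303]) cylinder(h = 8, r = 142);


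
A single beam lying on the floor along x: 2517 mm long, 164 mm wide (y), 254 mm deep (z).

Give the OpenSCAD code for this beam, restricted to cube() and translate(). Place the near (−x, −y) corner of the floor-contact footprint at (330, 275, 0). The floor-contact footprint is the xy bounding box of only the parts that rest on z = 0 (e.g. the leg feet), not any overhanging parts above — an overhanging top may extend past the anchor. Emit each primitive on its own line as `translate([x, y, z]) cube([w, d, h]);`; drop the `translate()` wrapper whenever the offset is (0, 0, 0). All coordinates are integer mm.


translate([330, 275, 0]) cube([2517, 164, 254]);


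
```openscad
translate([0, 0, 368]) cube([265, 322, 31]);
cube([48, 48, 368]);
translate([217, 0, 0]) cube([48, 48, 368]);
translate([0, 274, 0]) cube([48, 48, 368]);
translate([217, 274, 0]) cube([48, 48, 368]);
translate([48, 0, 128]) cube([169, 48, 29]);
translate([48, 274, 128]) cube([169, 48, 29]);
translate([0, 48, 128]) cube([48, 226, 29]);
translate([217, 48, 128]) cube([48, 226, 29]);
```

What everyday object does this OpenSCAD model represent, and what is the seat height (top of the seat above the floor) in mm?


A stool. The seat height is 399 mm.

A 265×322×31 slab at z = 368 on four corner posts — a stool. The seat top is 368 + 31 = 399 mm.


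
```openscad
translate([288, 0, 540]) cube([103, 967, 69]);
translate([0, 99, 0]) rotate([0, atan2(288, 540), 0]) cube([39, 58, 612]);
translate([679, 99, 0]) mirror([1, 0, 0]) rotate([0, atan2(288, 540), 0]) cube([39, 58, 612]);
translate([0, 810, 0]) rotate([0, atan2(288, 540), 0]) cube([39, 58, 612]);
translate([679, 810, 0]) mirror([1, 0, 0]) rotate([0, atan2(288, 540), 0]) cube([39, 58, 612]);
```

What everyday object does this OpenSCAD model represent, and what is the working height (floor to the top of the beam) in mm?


A sawhorse. The overall height is 609 mm.

A beam across two mirrored pairs of raked legs — a sawhorse. The beam's underside is at z = 540 (matching the legs' vertical rise in atan2(288, 540)) and the beam is 69 mm tall, so its top is at 540 + 69 = 609 mm. The raked legs top out at the beam's underside, so that is the highest point.


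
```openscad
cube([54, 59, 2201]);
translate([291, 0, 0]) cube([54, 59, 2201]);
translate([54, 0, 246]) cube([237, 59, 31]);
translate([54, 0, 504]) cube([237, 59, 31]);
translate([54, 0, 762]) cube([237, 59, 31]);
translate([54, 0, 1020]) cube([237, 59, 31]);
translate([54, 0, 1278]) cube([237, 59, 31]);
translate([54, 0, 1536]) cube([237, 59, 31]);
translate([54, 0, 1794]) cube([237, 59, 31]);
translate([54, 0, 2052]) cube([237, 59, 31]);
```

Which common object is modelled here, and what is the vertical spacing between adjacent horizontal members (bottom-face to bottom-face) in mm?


A ladder. The rung spacing is 258 mm.

Two tall 54×59 posts with 8 short bars between them — a ladder. Adjacent rungs sit at z = 246 and z = 504, so the spacing is 504 − 246 = 258 mm.


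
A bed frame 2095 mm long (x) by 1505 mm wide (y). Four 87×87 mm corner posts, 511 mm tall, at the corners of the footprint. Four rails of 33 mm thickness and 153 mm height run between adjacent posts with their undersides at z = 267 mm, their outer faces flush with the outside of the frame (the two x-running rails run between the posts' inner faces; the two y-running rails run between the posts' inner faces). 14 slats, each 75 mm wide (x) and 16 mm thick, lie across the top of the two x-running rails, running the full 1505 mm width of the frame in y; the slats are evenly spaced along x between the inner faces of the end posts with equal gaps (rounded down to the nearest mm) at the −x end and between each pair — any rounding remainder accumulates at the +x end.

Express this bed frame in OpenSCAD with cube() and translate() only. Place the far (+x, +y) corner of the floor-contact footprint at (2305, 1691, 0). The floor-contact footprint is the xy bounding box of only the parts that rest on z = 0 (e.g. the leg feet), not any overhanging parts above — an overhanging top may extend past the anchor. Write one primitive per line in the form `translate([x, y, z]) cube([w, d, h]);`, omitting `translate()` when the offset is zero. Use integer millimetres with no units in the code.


translate([210, 186, 0]) cube([87, 87, 511]);
translate([210, 1604, 0]) cube([87, 87, 511]);
translate([2218, 186, 0]) cube([87, 87, 511]);
translate([2218, 1604, 0]) cube([87, 87, 511]);
translate([297, 186, 267]) cube([1921, 33, 153]);
translate([297, 1658, 267]) cube([1921, 33, 153]);
translate([210, 273, 267]) cube([33, 1331, 153]);
translate([2272, 273, 267]) cube([33, 1331, 153]);
translate([355, 186, 420]) cube([75, 1505, 16]);
translate([488, 186, 420]) cube([75, 1505, 16]);
translate([621, 186, 420]) cube([75, 1505, 16]);
translate([754, 186, 420]) cube([75, 1505, 16]);
translate([887, 186, 420]) cube([75, 1505, 16]);
translate([1020, 186, 420]) cube([75, 1505, 16]);
translate([1153, 186, 420]) cube([75, 1505, 16]);
translate([1286, 186, 420]) cube([75, 1505, 16]);
translate([1419, 186, 420]) cube([75, 1505, 16]);
translate([1552, 186, 420]) cube([75, 1505, 16]);
translate([1685, 186, 420]) cube([75, 1505, 16]);
translate([1818, 186, 420]) cube([75, 1505, 16]);
translate([1951, 186, 420]) cube([75, 1505, 16]);
translate([2084, 186, 420]) cube([75, 1505, 16]);


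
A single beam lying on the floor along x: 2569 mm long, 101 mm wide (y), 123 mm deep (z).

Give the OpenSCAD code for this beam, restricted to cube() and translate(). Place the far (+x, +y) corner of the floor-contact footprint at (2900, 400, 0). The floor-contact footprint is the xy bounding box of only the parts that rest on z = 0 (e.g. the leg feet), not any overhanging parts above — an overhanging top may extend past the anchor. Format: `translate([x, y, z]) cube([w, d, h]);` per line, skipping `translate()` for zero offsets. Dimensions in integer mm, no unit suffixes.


translate([331, 299, 0]) cube([2569, 101, 123]);


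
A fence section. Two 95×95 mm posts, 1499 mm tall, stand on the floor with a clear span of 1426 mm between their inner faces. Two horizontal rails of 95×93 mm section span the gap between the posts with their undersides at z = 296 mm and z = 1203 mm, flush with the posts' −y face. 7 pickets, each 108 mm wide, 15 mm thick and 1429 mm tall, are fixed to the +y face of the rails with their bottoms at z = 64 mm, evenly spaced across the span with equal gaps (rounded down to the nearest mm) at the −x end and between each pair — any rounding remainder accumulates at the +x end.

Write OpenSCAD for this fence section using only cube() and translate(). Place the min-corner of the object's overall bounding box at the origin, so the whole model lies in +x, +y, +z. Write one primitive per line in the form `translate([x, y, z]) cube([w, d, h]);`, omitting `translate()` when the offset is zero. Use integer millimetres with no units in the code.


cube([95, 95, 1499]);
translate([1521, 0, 0]) cube([95, 95, 1499]);
translate([95, 0, 296]) cube([1426, 95, 93]);
translate([95, 0, 1203]) cube([1426, 95, 93]);
translate([178, 95, 64]) cube([108, 15, 1429]);
translate([369, 95, 64]) cube([108, 15, 1429]);
translate([560, 95, 64]) cube([108, 15, 1429]);
translate([751, 95, 64]) cube([108, 15, 1429]);
translate([942, 95, 64]) cube([108, 15, 1429]);
translate([1133, 95, 64]) cube([108, 15, 1429]);
translate([1324, 95, 64]) cube([108, 15, 1429]);


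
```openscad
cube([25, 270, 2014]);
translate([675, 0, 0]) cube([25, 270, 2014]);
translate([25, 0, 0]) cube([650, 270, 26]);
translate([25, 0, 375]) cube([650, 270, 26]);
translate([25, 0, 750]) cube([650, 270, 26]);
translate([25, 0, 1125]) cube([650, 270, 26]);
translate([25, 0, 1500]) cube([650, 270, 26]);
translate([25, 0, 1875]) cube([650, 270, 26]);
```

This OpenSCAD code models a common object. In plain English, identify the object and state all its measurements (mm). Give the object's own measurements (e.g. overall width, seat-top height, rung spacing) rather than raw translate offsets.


An open bookshelf. Two side panels, each 25 mm thick, 270 mm deep and 2014 mm tall, stand 700 mm apart (outside-to-outside). Between them sit 6 shelves, each 26 mm thick and 270 mm deep, spanning the full gap between the sides. The bottom shelf rests on the floor (its underside at z = 0) and the clear gap between one shelf's top and the next shelf's underside is 349 mm.


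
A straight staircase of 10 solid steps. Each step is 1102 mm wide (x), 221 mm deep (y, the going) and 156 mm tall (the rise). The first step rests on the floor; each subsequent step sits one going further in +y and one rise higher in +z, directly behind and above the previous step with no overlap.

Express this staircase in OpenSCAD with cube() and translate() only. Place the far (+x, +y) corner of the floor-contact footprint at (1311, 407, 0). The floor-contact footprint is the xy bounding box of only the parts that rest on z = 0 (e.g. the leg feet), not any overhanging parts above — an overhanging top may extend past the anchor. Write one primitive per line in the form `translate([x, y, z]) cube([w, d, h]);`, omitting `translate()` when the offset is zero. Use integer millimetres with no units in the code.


translate([209, 186, 0]) cube([1102, 221, 156]);
translate([209, 407, 156]) cube([1102, 221, 156]);
translate([209, 628, 312]) cube([1102, 221, 156]);
translate([209, 849, 468]) cube([1102, 221, 156]);
translate([209, 1070, 624]) cube([1102, 221, 156]);
translate([209, 1291, 780]) cube([1102, 221, 156]);
translate([209, 1512, 936]) cube([1102, 221, 156]);
translate([209, 1733, 1092]) cube([1102, 221, 156]);
translate([209, 1954, 1248]) cube([1102, 221, 156]);
translate([209, 2175, 1404]) cube([1102, 221, 156]);


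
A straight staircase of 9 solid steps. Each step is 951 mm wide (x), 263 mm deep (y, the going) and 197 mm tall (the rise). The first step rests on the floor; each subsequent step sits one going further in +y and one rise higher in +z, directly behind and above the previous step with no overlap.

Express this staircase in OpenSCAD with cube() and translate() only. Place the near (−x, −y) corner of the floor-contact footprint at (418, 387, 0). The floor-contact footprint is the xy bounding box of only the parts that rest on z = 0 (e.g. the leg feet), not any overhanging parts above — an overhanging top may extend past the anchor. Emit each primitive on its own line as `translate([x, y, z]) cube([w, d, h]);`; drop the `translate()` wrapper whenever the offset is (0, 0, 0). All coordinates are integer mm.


translate([418, 387, 0]) cube([951, 263, 197]);
translate([418, 650, 197]) cube([951, 263, 197]);
translate([418, 913, 394]) cube([951, 263, 197]);
translate([418, 1176, 591]) cube([951, 263, 197]);
translate([418, 1439, 788]) cube([951, 263, 197]);
translate([418, 1702, 985]) cube([951, 263, 197]);
translate([418, 1965, 1182]) cube([951, 263, 197]);
translate([418, 2228, 1379]) cube([951, 263, 197]);
translate([418, 2491, 1576]) cube([951, 263, 197]);


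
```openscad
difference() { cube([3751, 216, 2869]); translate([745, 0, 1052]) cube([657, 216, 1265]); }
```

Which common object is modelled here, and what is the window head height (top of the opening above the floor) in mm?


A wall with a window opening. The window head height is 2317 mm.

A wall with a rectangular opening subtracted — a window. Sill at z = 1052, opening 1265 mm tall, so the head is at 1052 + 1265 = 2317 mm.


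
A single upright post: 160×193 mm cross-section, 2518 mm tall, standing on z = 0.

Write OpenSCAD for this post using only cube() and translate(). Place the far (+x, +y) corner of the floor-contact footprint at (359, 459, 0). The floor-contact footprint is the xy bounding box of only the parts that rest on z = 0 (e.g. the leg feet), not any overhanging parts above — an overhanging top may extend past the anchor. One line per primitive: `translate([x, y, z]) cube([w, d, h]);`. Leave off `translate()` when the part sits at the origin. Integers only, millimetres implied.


translate([199, 266, 0]) cube([160, 193, 2518]);


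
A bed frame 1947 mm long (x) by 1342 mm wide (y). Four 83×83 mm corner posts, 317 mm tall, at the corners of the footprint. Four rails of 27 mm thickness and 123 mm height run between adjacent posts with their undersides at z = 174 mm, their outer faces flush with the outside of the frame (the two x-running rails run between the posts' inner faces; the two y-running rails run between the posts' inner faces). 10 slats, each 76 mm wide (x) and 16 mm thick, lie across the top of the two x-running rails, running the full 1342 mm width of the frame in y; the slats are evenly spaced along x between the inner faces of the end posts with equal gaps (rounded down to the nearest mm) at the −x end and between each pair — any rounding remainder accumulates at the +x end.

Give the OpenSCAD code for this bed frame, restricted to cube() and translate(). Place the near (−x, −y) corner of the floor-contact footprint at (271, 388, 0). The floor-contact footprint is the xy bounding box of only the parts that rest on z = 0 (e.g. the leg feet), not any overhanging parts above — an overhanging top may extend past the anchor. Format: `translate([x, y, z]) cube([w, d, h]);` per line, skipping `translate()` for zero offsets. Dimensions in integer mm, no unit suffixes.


// slat z = rail_z + rail_h = 174 + 123 = 297
// slat gap = ⌊(1781 − 10·76) / 11⌋ = 92
translate([271, 388, 0]) cube([83, 83, 317]);
translate([271, 1647, 0]) cube([83, 83, 317]);
translate([2135, 388, 0]) cube([83, 83, 317]);
translate([2135, 1647, 0]) cube([83, 83, 317]);
translate([354, 388, 174]) cube([1781, 27, 123]);
translate([354, 1703, 174]) cube([1781, 27, 123]);
translate([271, 471, 174]) cube([27, 1176, 123]);
translate([2191, 471, 174]) cube([27, 1176, 123]);
translate([446, 388, 297]) cube([76, 1342, 16]);
translate([614, 388, 297]) cube([76, 1342, 16]);
translate([782, 388, 297]) cube([76, 1342, 16]);
translate([950, 388, 297]) cube([76, 1342, 16]);
translate([1118, 388, 297]) cube([76, 1342, 16]);
translate([1286, 388, 297]) cube([76, 1342, 16]);
translate([1454, 388, 297]) cube([76, 1342, 16]);
translate([1622, 388, 297]) cube([76, 1342, 16]);
translate([1790, 388, 297]) cube([76, 1342, 16]);
translate([1958, 388, 297]) cube([76, 1342, 16]);
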